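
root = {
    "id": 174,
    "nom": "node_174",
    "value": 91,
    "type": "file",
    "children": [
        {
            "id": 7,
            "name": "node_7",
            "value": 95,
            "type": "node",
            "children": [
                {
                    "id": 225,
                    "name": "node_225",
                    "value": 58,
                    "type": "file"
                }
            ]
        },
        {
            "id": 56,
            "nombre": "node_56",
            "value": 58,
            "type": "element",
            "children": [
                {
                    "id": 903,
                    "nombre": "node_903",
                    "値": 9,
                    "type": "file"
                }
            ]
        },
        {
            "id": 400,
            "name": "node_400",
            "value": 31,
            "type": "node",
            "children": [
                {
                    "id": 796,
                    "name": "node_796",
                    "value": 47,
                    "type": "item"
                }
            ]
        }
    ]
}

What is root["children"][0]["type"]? "node"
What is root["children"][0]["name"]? "node_7"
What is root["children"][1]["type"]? "element"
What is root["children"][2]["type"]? "node"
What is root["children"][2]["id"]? 400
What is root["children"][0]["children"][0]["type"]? "file"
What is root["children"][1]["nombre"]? "node_56"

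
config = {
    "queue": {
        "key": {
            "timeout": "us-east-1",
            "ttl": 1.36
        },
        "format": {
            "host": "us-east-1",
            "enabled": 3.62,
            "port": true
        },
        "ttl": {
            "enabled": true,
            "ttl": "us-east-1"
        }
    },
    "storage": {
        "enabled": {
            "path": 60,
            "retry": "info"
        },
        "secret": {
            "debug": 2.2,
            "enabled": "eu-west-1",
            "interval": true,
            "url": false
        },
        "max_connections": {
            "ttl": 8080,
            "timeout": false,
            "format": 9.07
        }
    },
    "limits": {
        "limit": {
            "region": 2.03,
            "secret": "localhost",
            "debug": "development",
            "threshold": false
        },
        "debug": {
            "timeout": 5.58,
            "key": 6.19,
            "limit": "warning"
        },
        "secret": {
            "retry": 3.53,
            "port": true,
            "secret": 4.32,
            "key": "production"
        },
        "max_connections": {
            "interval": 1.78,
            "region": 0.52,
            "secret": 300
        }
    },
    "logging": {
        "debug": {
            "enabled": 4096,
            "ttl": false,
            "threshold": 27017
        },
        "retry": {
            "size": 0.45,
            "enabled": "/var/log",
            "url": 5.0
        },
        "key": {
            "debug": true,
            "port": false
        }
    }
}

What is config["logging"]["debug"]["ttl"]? False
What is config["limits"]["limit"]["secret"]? "localhost"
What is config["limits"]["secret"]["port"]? True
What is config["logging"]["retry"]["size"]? 0.45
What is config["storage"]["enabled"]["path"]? 60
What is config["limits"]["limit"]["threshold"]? False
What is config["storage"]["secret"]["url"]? False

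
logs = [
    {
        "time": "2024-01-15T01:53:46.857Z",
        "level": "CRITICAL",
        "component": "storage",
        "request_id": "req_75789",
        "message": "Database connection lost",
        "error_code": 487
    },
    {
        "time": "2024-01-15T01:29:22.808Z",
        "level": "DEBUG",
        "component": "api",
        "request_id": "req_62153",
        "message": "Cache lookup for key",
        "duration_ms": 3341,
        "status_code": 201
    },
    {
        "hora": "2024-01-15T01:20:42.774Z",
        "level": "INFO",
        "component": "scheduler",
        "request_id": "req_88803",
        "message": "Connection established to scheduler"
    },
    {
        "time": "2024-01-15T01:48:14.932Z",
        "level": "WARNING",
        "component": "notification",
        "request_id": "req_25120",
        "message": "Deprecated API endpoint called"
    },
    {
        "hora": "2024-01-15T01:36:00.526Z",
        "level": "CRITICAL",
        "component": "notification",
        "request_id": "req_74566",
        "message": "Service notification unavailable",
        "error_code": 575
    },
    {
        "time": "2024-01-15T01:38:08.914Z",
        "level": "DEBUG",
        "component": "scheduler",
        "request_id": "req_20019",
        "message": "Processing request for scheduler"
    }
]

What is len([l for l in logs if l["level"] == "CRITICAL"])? 2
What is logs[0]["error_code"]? 487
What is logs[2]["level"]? "INFO"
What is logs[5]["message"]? "Processing request for scheduler"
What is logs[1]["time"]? "2024-01-15T01:29:22.808Z"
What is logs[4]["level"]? "CRITICAL"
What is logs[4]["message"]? "Service notification unavailable"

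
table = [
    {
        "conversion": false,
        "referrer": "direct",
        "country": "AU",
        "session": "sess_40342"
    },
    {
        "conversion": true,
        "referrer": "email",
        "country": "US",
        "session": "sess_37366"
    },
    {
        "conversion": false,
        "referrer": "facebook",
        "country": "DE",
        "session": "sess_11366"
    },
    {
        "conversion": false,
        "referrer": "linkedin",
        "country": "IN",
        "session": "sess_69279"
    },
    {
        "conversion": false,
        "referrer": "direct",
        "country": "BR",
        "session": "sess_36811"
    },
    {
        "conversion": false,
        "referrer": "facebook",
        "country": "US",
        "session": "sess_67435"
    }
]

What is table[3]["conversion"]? False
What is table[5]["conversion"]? False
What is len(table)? 6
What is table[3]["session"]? "sess_69279"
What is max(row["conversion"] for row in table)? True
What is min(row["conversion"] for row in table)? False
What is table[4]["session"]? "sess_36811"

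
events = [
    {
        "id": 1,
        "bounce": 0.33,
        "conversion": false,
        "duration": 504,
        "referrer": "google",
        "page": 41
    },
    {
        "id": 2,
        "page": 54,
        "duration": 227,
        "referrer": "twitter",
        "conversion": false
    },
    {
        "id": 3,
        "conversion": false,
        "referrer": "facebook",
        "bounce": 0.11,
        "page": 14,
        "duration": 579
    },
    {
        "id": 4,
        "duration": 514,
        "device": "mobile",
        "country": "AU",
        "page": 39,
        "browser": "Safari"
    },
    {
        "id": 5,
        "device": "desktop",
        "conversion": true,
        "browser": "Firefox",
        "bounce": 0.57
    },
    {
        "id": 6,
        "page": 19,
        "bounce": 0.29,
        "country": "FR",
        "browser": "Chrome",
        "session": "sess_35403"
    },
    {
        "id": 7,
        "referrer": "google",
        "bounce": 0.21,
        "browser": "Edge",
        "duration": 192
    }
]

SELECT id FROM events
[1, 2, 3, 4, 5, 6, 7]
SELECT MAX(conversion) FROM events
True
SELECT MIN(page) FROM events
14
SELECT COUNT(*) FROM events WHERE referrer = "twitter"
1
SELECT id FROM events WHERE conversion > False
[5]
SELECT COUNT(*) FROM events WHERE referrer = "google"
2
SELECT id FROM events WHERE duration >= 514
[3, 4]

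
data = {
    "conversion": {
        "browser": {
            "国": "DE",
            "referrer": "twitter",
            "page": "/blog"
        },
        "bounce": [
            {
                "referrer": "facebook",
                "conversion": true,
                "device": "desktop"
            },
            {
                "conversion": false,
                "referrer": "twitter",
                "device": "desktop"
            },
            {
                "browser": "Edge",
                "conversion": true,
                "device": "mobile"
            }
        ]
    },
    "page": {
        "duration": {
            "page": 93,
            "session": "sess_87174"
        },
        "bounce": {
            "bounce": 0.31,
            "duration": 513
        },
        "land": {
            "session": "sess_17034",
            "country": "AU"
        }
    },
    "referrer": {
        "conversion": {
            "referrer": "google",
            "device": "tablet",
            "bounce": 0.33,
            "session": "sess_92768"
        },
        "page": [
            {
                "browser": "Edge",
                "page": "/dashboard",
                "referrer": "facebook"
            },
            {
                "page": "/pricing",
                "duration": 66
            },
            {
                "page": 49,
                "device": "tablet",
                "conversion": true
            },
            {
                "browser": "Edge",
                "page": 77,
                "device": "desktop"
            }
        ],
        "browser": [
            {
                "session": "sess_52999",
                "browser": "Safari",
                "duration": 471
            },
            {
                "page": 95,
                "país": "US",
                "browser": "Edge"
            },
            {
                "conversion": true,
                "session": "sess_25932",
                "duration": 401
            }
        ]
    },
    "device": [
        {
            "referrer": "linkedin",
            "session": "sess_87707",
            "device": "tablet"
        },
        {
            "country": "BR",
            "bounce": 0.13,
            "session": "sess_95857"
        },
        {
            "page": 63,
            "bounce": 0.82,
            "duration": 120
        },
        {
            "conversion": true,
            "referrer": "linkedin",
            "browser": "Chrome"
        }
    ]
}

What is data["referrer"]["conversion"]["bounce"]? 0.33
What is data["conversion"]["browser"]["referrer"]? "twitter"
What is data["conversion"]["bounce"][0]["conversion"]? True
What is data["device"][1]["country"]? "BR"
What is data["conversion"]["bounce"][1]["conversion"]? False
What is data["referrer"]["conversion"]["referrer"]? "google"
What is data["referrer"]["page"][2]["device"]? "tablet"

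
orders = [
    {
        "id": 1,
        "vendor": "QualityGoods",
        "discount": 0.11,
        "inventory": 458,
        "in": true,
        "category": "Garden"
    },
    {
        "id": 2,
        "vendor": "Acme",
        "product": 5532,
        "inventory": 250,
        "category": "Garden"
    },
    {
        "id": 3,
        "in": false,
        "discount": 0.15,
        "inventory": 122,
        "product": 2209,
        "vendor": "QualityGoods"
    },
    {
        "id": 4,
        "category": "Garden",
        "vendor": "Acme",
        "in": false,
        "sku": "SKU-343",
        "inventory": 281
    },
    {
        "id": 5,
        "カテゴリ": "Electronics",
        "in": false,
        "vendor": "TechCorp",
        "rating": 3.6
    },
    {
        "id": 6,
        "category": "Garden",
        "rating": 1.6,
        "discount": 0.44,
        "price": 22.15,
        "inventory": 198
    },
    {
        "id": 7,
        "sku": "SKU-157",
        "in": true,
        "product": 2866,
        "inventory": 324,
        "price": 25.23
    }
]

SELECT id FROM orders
[1, 2, 3, 4, 5, 6, 7]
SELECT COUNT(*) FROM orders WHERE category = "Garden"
4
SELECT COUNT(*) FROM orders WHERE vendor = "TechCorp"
1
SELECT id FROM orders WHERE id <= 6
[1, 2, 3, 4, 5, 6]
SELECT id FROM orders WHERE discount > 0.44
[]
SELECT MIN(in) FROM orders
False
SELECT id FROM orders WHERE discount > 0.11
[3, 6]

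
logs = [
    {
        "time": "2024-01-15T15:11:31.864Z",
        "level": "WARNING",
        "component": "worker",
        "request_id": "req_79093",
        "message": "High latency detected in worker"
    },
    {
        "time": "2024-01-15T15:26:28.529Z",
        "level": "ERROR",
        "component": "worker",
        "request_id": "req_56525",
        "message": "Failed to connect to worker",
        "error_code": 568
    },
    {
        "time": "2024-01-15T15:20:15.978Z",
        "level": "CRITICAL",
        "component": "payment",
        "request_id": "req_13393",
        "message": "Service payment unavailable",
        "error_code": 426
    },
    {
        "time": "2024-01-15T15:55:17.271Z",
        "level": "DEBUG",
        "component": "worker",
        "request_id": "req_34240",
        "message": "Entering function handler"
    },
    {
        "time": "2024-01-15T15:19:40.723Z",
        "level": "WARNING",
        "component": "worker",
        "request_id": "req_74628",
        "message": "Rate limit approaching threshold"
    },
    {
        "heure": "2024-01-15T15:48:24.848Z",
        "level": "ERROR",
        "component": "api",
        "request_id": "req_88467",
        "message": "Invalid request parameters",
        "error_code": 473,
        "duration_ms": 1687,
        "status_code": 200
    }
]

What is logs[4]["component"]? "worker"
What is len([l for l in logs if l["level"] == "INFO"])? 0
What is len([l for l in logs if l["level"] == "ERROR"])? 2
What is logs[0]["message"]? "High latency detected in worker"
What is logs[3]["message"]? "Entering function handler"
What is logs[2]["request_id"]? "req_13393"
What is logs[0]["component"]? "worker"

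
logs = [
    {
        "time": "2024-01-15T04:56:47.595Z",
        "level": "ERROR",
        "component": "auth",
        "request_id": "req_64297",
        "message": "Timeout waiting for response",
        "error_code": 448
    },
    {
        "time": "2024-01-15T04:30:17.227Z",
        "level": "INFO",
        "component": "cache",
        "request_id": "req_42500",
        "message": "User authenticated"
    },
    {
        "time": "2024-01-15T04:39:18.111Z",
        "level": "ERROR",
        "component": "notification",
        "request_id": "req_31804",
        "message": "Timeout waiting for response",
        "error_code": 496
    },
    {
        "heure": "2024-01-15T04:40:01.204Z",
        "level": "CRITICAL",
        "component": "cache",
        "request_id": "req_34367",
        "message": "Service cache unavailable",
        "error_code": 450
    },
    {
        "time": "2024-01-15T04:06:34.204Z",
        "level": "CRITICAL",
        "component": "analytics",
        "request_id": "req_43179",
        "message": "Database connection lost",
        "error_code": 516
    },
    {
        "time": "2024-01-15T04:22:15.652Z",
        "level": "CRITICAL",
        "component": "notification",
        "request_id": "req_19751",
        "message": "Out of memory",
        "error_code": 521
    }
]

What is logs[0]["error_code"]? 448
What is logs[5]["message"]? "Out of memory"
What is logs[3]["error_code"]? 450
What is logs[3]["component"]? "cache"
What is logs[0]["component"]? "auth"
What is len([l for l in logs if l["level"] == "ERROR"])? 2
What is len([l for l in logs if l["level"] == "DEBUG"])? 0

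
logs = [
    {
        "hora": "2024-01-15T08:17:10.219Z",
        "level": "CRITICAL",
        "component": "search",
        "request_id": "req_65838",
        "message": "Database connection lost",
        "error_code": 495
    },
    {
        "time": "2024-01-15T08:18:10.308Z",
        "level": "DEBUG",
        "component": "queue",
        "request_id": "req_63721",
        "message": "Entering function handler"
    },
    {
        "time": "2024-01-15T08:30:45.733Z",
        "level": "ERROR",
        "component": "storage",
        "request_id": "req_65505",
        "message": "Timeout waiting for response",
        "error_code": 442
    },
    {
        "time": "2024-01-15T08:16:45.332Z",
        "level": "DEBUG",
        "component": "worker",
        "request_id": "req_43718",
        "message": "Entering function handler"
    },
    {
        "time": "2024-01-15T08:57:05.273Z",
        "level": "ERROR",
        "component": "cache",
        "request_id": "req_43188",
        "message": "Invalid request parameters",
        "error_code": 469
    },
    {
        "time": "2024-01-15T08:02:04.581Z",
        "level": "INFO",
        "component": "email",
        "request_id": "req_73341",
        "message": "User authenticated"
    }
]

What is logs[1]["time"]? "2024-01-15T08:18:10.308Z"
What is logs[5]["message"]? "User authenticated"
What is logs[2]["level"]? "ERROR"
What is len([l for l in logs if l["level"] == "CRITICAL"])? 1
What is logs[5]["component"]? "email"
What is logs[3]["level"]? "DEBUG"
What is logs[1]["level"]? "DEBUG"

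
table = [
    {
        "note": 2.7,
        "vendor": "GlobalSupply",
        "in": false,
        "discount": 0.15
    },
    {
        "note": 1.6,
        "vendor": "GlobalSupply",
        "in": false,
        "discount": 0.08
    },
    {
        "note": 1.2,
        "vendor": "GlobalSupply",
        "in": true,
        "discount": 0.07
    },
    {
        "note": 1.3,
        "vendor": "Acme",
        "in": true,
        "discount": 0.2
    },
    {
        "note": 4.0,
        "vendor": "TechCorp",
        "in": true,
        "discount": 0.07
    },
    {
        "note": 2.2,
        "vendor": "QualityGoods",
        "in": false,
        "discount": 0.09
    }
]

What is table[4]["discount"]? 0.07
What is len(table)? 6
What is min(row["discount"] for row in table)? 0.07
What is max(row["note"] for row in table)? 4.0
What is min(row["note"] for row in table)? 1.2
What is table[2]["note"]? 1.2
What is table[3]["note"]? 1.3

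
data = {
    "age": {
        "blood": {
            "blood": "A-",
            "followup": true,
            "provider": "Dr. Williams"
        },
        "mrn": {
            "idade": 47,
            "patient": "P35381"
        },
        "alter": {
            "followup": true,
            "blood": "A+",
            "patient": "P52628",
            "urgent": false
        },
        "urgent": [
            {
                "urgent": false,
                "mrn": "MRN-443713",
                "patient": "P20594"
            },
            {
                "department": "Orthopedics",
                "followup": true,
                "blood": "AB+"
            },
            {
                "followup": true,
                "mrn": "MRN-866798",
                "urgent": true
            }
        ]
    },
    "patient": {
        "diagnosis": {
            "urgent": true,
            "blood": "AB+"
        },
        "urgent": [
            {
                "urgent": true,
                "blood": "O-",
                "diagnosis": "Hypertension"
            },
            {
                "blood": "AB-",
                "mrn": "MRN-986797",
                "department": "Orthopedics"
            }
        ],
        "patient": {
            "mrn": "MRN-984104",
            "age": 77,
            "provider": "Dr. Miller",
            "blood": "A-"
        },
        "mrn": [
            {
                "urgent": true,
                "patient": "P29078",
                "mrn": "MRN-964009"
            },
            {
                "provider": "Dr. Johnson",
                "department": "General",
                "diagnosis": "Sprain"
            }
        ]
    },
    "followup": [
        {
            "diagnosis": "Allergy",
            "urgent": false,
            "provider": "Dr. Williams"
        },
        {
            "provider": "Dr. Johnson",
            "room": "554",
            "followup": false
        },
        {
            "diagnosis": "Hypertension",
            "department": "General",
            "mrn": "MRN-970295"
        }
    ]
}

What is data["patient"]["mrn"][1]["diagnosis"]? "Sprain"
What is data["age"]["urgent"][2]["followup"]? True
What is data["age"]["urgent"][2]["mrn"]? "MRN-866798"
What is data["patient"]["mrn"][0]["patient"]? "P29078"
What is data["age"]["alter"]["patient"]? "P52628"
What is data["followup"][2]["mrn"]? "MRN-970295"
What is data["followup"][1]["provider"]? "Dr. Johnson"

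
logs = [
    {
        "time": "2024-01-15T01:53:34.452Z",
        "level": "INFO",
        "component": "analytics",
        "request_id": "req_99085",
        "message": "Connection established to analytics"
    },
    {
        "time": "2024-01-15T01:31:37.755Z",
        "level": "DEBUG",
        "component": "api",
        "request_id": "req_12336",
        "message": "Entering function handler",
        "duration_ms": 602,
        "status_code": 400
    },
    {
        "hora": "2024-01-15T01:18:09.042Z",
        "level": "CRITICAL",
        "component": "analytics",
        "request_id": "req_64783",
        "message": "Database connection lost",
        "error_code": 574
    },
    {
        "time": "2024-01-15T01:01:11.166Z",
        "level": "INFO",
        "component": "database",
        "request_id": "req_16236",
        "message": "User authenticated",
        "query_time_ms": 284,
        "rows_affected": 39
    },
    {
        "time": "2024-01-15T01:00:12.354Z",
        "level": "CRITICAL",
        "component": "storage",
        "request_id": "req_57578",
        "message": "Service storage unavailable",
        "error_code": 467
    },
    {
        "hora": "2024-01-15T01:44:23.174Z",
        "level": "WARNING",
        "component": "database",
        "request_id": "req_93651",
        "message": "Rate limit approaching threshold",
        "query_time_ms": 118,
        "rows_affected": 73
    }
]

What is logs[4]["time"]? "2024-01-15T01:00:12.354Z"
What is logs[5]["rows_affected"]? 73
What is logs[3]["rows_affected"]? 39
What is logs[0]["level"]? "INFO"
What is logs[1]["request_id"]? "req_12336"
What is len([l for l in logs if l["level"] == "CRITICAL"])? 2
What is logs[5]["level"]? "WARNING"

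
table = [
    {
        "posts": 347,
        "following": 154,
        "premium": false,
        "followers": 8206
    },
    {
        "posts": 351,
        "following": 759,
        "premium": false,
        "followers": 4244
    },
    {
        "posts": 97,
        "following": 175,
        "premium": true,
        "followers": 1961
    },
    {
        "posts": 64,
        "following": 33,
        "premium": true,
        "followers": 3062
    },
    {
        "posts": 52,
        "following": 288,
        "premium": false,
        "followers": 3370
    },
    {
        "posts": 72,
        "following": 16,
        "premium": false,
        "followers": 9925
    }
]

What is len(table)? 6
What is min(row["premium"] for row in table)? False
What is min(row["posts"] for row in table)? 52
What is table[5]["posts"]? 72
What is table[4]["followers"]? 3370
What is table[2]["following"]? 175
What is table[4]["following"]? 288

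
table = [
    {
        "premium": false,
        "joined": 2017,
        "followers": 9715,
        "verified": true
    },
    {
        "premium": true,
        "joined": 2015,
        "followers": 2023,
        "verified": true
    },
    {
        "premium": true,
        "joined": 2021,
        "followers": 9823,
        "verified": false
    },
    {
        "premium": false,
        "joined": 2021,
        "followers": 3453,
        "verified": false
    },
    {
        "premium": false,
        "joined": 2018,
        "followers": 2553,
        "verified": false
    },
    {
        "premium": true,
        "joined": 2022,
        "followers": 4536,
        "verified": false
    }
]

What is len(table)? 6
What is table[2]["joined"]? 2021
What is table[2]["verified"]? False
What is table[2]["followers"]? 9823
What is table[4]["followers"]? 2553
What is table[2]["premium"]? True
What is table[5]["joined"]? 2022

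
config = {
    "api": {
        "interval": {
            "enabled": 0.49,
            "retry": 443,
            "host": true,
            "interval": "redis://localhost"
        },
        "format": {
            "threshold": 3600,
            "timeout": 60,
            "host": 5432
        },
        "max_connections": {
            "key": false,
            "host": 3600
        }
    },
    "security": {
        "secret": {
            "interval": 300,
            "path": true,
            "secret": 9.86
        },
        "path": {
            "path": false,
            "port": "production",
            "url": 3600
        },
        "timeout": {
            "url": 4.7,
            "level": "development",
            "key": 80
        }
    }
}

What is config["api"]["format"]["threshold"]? 3600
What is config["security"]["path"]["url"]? 3600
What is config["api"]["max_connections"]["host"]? 3600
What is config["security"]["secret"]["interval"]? 300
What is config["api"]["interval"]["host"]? True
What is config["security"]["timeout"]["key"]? 80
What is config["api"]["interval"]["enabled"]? 0.49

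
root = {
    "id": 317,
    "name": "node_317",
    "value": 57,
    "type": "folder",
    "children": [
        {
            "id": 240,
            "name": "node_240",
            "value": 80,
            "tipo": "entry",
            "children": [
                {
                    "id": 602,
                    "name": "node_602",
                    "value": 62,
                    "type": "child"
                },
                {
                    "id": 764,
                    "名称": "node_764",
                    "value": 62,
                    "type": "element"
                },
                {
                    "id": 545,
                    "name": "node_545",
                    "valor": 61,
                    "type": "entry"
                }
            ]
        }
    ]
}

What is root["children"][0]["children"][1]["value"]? 62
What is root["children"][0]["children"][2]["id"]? 545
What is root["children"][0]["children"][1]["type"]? "element"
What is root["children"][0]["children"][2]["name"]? "node_545"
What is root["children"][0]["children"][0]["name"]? "node_602"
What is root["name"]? "node_317"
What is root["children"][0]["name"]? "node_240"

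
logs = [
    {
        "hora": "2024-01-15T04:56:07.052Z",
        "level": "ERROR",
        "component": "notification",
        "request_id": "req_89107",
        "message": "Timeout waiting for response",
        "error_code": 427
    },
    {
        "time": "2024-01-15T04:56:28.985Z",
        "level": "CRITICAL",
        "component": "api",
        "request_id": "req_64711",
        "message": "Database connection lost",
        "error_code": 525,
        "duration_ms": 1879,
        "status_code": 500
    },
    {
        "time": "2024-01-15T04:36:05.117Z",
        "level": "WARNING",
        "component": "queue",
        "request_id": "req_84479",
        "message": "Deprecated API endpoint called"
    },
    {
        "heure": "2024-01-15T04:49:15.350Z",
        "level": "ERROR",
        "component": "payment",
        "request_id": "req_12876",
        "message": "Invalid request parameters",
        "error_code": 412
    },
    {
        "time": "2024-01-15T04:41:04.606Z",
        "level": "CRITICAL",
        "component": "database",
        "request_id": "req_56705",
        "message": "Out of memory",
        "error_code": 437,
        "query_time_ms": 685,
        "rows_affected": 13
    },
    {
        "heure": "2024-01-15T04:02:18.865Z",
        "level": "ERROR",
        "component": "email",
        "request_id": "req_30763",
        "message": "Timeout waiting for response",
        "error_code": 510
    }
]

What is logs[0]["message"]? "Timeout waiting for response"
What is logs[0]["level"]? "ERROR"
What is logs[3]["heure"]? "2024-01-15T04:49:15.350Z"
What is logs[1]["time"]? "2024-01-15T04:56:28.985Z"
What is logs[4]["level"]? "CRITICAL"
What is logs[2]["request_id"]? "req_84479"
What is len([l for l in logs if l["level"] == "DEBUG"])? 0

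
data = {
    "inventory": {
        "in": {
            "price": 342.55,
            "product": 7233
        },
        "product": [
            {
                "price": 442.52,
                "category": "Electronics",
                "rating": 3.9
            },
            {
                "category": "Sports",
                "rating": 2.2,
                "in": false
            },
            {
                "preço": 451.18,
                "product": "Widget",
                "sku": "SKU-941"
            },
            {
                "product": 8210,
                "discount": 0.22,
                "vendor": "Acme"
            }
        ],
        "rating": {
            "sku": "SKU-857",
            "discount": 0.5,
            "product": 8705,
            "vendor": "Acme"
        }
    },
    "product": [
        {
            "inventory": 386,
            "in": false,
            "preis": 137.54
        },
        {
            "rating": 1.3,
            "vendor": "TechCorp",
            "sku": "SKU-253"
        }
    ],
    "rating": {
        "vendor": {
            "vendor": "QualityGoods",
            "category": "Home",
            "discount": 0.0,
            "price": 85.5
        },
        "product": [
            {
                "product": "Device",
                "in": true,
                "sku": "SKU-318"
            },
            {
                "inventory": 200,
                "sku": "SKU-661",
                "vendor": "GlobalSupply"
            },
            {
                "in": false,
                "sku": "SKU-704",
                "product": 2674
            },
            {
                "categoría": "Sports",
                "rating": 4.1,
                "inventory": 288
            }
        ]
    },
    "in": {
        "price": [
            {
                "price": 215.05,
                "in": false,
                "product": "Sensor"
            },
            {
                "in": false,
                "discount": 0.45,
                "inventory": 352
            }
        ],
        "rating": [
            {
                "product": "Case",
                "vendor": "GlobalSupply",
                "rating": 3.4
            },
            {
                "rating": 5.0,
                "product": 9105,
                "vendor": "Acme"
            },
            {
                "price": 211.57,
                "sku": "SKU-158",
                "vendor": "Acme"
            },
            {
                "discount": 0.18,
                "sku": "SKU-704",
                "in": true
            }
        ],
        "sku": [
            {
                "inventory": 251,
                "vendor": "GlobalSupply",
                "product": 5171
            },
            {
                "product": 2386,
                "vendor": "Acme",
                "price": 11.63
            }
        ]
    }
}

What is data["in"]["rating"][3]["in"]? True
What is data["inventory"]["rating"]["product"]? 8705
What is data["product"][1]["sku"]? "SKU-253"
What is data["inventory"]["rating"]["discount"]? 0.5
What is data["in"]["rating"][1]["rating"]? 5.0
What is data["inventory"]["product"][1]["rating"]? 2.2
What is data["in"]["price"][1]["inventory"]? 352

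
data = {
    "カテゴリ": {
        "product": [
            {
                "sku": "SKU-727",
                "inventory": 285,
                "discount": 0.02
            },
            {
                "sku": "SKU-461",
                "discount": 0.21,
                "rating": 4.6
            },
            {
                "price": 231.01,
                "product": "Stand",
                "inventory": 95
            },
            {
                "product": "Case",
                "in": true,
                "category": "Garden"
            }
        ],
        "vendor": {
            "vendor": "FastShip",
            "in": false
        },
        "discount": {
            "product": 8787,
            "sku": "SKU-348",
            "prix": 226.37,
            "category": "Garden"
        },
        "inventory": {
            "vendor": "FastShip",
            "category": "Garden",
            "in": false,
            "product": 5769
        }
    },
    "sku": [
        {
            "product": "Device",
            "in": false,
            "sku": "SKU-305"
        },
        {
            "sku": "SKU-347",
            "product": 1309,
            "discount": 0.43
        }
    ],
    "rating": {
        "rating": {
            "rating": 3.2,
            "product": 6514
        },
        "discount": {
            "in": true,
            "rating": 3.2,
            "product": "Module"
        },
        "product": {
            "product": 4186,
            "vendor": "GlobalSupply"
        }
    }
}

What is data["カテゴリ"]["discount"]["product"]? 8787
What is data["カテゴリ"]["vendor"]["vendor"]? "FastShip"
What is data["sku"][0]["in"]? False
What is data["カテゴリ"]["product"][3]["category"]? "Garden"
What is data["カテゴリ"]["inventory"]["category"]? "Garden"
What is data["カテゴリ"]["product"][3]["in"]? True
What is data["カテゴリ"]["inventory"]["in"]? False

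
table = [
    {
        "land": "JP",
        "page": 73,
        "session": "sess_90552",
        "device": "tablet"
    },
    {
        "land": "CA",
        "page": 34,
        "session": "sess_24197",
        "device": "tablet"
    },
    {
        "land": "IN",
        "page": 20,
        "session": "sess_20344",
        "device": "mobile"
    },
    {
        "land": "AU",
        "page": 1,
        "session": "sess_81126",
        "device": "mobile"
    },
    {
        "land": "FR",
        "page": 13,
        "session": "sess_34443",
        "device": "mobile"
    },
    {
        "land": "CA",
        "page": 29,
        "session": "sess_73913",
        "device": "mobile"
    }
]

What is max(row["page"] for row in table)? 73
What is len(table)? 6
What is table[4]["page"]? 13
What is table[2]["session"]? "sess_20344"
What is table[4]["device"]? "mobile"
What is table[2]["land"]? "IN"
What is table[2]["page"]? 20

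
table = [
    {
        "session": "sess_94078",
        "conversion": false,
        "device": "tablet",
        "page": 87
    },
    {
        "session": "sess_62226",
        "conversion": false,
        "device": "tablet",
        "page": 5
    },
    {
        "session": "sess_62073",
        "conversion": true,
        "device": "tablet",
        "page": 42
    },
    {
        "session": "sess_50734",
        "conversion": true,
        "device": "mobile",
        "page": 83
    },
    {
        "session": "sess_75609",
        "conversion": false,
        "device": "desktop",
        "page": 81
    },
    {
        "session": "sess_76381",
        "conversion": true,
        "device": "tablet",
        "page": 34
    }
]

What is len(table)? 6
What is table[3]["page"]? 83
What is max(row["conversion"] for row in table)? True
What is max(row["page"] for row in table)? 87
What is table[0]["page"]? 87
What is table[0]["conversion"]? False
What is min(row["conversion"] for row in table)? False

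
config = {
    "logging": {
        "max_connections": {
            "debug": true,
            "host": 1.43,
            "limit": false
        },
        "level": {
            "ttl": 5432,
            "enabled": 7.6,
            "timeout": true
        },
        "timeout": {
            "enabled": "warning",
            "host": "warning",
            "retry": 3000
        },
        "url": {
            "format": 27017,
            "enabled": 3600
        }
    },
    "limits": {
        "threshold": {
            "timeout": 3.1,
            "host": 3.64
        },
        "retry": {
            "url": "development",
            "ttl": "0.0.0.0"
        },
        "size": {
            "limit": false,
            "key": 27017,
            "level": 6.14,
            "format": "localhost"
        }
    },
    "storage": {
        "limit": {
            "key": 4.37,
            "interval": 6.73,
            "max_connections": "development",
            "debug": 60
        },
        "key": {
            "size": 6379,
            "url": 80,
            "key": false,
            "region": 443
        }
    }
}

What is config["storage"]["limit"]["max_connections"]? "development"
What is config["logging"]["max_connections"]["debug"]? True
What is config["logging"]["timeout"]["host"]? "warning"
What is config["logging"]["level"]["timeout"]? True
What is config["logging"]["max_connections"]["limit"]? False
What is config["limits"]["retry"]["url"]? "development"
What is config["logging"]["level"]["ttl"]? 5432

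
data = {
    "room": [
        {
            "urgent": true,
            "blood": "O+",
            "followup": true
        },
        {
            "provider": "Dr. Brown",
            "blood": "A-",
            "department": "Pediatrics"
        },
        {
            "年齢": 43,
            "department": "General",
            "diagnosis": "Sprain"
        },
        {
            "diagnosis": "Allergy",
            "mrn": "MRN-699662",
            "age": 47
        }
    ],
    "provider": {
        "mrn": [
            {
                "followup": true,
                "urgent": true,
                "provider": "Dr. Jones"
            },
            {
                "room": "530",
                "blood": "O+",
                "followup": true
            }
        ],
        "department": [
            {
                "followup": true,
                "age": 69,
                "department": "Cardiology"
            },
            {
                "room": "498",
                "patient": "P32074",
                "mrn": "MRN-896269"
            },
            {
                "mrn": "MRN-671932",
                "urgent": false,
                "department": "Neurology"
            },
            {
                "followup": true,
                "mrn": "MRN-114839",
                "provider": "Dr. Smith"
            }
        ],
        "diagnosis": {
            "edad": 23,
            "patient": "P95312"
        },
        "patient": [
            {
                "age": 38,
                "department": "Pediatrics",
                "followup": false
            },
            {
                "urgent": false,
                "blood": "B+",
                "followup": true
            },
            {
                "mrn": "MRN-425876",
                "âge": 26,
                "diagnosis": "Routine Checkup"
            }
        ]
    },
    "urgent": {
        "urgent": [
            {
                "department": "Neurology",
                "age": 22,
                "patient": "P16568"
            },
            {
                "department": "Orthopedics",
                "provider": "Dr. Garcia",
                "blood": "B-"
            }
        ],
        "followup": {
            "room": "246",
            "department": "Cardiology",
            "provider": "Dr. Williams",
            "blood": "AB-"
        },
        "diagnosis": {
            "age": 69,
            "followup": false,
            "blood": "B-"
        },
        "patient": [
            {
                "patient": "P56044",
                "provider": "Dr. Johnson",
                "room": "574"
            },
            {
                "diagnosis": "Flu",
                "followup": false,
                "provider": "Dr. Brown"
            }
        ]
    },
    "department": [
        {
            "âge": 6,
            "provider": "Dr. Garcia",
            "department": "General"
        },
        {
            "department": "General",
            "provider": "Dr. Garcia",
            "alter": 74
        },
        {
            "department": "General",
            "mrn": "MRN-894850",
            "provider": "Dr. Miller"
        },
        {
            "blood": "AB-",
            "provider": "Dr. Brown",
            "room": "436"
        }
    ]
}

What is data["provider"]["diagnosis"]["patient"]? "P95312"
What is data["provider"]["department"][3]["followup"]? True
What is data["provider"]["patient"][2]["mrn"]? "MRN-425876"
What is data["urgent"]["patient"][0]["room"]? "574"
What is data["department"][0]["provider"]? "Dr. Garcia"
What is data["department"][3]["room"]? "436"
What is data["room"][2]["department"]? "General"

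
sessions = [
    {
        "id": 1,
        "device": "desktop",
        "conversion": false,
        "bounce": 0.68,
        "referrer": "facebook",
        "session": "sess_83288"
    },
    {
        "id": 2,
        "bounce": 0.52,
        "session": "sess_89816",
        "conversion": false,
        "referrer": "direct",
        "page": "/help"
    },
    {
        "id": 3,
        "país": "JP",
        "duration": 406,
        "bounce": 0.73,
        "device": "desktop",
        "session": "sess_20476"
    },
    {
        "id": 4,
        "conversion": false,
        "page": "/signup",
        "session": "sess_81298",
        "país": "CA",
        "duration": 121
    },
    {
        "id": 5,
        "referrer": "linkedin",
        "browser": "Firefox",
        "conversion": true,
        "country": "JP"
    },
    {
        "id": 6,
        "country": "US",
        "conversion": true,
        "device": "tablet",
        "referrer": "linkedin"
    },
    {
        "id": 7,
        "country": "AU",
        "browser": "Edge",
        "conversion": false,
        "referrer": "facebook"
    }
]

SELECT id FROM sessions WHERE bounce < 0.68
[2]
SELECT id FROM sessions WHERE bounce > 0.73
[]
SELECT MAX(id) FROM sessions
7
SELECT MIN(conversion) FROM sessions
False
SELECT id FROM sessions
[1, 2, 3, 4, 5, 6, 7]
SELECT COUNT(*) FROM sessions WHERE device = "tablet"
1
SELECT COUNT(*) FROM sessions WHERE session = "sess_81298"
1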